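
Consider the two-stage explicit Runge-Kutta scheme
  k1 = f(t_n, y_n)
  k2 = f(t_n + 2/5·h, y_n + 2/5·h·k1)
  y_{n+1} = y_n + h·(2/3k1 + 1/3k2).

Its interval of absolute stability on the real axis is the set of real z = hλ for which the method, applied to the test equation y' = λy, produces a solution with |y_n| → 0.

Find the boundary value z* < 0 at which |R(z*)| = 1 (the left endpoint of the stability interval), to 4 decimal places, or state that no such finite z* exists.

Test eqn y'=λy, z=hλ:
  k1=λy_n ⇒ h·k1=z·y_n;  k2=λ(1+2/5z)y_n ⇒ h·k2=z(1+2/5z)y_n
  y_{n+1}/y_n = 1 + 2/3z + 1/3z(1+2/5z) = 1 + z + 2/15z²
  R(z) = 1 + z + 2/15z².

Need |R(x)|<1, x<0.
x=-0.72: |R|=0.3491
R=1: x+2/15x²=0 ⇒ x=−15/2=-7.5000; min R=1−1/(4·2/15)=-0.8750>−1
Confirm numerically:
  x=-6.523: |R|=0.15027 <1
  x=-3.703: |R|=0.87471 <1
  x=-3.645: |R|=0.87353 <1
  x=-7.944: |R|=1.47028 >1
  x=-7.929: |R|=1.45354 >1
  x=-7.590: |R|=1.09108 >1
Stable set (-7.5000, 0).

left endpoint -7.5000.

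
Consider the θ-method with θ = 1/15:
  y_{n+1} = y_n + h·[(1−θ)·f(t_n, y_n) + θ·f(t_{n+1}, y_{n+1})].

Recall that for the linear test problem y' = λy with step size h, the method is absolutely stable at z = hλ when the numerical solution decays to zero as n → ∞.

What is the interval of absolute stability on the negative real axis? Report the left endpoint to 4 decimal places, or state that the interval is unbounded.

(-2.3077, 0).

Set f=λy, z=hλ:
  y_{n+1} = y_n + z·[14/15·y_n + 1/15·y_{n+1}] ⇒ (1 − 1/15z)y_{n+1} = (1 + 14/15z)y_n
  so R(z) = (1 + 14/15z)/(1 − 1/15z).

Boundary: |R(x)|=1, x<0.
x=-1.27: |R|=0.1709
R=−1: 1+14/15x = −1+1/15x ⇒ -13/15x=2 ⇒ x=2/(-13/15)=-2.3077
Confirm numerically:
  x=-2.113: |R|=0.85210 <1
  x=-1.641: |R|=0.47918 <1
  x=-1.563: |R|=0.41550 <1
  x=-2.807: |R|=1.36452 >1
  x=-2.546: |R|=1.17656 >1
  x=-2.489: |R|=1.13477 >1
So |R|<1 on (-2.3077, 0).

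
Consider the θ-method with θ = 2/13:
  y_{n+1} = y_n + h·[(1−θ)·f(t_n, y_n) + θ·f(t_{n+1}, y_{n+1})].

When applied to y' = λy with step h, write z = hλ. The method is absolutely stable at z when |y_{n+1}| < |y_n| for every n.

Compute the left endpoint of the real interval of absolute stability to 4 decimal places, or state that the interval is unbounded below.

On y'=λy, z=hλ:
  y_{n+1} = y_n + z·[11/13·y_n + 2/13·y_{n+1}] ⇒ (1 − 2/13z)y_{n+1} = (1 + 11/13z)y_n
  so R(z) = (1 + 11/13z)/(1 − 2/13z).

Solve |R(x)|<1 on ℝ⁻.
x=-0.42: |R|=0.6055
R=−1: 1+11/13x = −1+2/13x ⇒ -9/13x=2 ⇒ x=2/(-9/13)=-2.8889
Confirm numerically:
  x=-1.322: |R|=0.09857 <1
  x=-1.302: |R|=0.08472 <1
  x=-1.252: |R|=0.04979 <1
  x=-3.202: |R|=1.14523 >1
  x=-3.136: |R|=1.11540 >1
  x=-2.959: |R|=1.03335 >1
Interval (-2.8889, 0).

left endpoint -2.8889.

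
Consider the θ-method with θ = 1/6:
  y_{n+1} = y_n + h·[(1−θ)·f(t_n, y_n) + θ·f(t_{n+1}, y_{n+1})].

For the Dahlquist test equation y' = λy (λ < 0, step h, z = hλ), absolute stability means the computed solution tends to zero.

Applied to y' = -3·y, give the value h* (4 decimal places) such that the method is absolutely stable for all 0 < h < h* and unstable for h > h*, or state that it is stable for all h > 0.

(-3.0000,0); λ=-3 ⇒ h* = (3)/3 = 1.0000.

With y'=λy (z=hλ):
  y_{n+1} = y_n + z·[5/6·y_n + 1/6·y_{n+1}] ⇒ (1 − 1/6z)y_{n+1} = (1 + 5/6z)y_n
  so R(z) = (1 + 5/6z)/(1 − 1/6z).

Find x<0 with |R(x)|<1.
x=-0.67: |R|=0.3973
R=−1: 1+5/6x = −1+1/6x ⇒ -2/3x=2 ⇒ x=2/(-2/3)=-3.0000
Confirm numerically:
  x=-2.212: |R|=0.61617 <1
  x=-2.188: |R|=0.60332 <1
  x=-1.806: |R|=0.38816 <1
  x=-1.375: |R|=0.11864 <1
  x=-3.543: |R|=1.22760 >1
  x=-3.448: |R|=1.18967 >1
  x=-3.343: |R|=1.14685 >1
So |R|<1 on (-3.0000, 0).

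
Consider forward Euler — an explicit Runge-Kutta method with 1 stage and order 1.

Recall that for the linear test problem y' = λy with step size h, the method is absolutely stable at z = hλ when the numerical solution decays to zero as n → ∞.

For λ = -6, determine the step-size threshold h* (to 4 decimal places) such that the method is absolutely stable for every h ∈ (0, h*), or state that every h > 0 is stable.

Test eqn y'=λy, z=hλ:
  order 1, 1-stage ⇒ R(z)=1+z
  (e.g. R(-1.43)=-0.43000, |R|=0.43000)

Need |R(x)|<1, x<0.
x=-1.43: |R|=0.4300
|R(-2.38)|=1.3800 |R(-1.77)|=0.7700 |R(-1.57)|=0.5700
Bisect:
  x_lo=-2.3940 |R|=1.3940  x_hi=-0.2513 |R|=0.7487
  mid=-1.32264 |R|=0.32264 →hi
  mid=-1.85833 |R|=0.85833 →hi
  mid=-2.12617 |R|=1.12617 →lo
  mid=-1.99225 |R|=0.99225 →hi
  mid=-2.05921 |R|=1.05921 →lo
  mid=-2.02573 |R|=1.02573 →lo
  mid=-2.00899 |R|=1.00899 →lo
  mid=-2.00062 |R|=1.00062 →lo
  mid=-1.99644 |R|=0.99644 →hi
  mid=-1.99853 |R|=0.99853 →hi
  ...
  [-2.00010,-1.99997] ⇒ x*=-2.0000
Stable set (-2.0000, 0).

(-2.0000,0); λ=-6 ⇒ h* = 0.3333.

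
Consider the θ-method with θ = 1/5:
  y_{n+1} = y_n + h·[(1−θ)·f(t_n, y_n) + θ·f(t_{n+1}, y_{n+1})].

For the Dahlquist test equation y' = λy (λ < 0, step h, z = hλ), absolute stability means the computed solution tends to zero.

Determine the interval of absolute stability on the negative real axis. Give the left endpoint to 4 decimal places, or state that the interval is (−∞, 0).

z∈(-3.3333,0).

With y'=λy (z=hλ):
  y_{n+1} = y_n + z·[4/5·y_n + 1/5·y_{n+1}] ⇒ (1 − 1/5z)y_{n+1} = (1 + 4/5z)y_n
  ⇒ R(z) = (1 + 4/5z)/(1 − 1/5z).

Solve |R(x)|<1 on ℝ⁻.
x=-1.73: |R|=0.2853
R=−1: 1+4/5x = −1+1/5x ⇒ -3/5x=2 ⇒ x=2/(-3/5)=-3.3333
Confirm numerically:
  x=-3.004: |R|=0.87656 <1
  x=-2.430: |R|=0.63526 <1
  x=-2.195: |R|=0.52536 <1
  x=-2.170: |R|=0.51325 <1
  x=-3.855: |R|=1.17674 >1
  x=-3.738: |R|=1.13893 >1
  x=-3.585: |R|=1.08794 >1
Interval (-3.3333, 0).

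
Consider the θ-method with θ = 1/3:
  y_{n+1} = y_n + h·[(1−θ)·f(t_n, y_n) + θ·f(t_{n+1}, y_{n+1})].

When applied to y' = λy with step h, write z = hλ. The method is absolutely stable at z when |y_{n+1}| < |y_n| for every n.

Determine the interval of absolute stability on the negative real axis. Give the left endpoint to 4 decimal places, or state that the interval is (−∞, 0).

With y'=λy (z=hλ):
  y_{n+1} = y_n + z·[2/3·y_n + 1/3·y_{n+1}] ⇒ (1 − 1/3z)y_{n+1} = (1 + 2/3z)y_n
  so R(z) = (1 + 2/3z)/(1 − 1/3z).

Need |R(x)|<1, x<0.
x=-0.86: |R|=0.3316
R=−1: 1+2/3x = −1+1/3x ⇒ -1/3x=2 ⇒ x=2/(-1/3)=-6.0000
Confirm numerically:
  x=-5.871: |R|=0.98546 <1
  x=-4.550: |R|=0.80795 <1
  x=-2.773: |R|=0.44102 <1
  x=-6.573: |R|=1.05986 >1
  x=-6.234: |R|=1.02534 >1
  x=-6.200: |R|=1.02174 >1
Stable set (-6.0000, 0).

z∈(-6.0000,0).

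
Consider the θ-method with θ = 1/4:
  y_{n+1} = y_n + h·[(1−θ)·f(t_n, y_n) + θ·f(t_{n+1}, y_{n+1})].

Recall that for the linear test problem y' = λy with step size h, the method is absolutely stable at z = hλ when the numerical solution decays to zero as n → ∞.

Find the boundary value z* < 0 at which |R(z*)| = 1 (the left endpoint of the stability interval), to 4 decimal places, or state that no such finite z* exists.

left endpoint -4.0000.

Set f=λy, z=hλ:
  y_{n+1} = y_n + z·[3/4·y_n + 1/4·y_{n+1}] ⇒ (1 − 1/4z)y_{n+1} = (1 + 3/4z)y_n
  R(z) = (1 + 3/4z)/(1 − 1/4z).

Find x<0 with |R(x)|<1.
x=-0.66: |R|=0.4335
R=−1: 1+3/4x = −1+1/4x ⇒ -1/2x=2 ⇒ x=2/(-1/2)=-4.0000
Confirm numerically:
  x=-2.982: |R|=0.70839 <1
  x=-2.325: |R|=0.47036 <1
  x=-1.919: |R|=0.29684 <1
  x=-1.762: |R|=0.22319 <1
  x=-4.516: |R|=1.12118 >1
  x=-4.093: |R|=1.02298 >1
Interval (-4.0000, 0).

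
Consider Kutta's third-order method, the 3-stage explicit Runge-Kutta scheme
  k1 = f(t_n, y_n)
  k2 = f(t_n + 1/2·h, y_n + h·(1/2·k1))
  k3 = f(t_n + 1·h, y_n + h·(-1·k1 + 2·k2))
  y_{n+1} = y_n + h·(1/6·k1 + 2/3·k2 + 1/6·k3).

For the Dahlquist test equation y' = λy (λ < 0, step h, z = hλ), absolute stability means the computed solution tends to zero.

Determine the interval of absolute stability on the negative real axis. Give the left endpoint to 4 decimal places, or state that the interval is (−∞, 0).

With y'=λy (z=hλ):
  order 3, 3-stage ⇒ R(z)=1+z+z^2/2+z^3/6
  (e.g. R(-1.72)=-0.08887, |R|=0.08887)

Need |R(x)|<1, x<0.
x=-1.72: |R|=0.0889
|R(-2.91)|=1.7830 |R(-1.14)|=0.2629 |R(-0.96)|=0.3533
Bisect:
  x_lo=-3.1742 |R|=2.4667  x_hi=-0.1131 |R|=0.8930
  mid=-1.64365 |R|=0.03294 →hi
  mid=-2.40892 |R|=0.83726 →hi
  mid=-2.79156 |R|=1.52083 →lo
  mid=-2.60024 |R|=1.14976 →lo
  mid=-2.50458 |R|=0.98663 →hi
  mid=-2.55241 |R|=1.06642 →lo
  mid=-2.52849 |R|=1.02608 →lo
  mid=-2.51654 |R|=1.00625 →lo
  mid=-2.51056 |R|=0.99641 →hi
  mid=-2.51355 |R|=1.00132 →lo
  ...
  [-2.51280,-2.51261] ⇒ x*=-2.5127
Interval (-2.5127, 0).

(-2.5127, 0).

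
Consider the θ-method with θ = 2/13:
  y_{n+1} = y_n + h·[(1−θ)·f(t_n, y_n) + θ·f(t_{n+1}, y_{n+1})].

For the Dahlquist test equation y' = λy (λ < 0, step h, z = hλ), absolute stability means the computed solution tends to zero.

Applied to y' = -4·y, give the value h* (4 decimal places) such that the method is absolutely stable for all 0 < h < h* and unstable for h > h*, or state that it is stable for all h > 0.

Set f=λy, z=hλ:
  y_{n+1} = y_n + z·[11/13·y_n + 2/13·y_{n+1}] ⇒ (1 − 2/13z)y_{n+1} = (1 + 11/13z)y_n
  Hence R(z) = (1 + 11/13z)/(1 − 2/13z).

Boundary: |R(x)|=1, x<0.
x=-1.52: |R|=0.2319
R=−1: 1+11/13x = −1+2/13x ⇒ -9/13x=2 ⇒ x=2/(-9/13)=-2.8889
Confirm numerically:
  x=-2.141: |R|=0.61052 <1
  x=-1.996: |R|=0.52707 <1
  x=-1.219: |R|=0.02649 <1
  x=-3.454: |R|=1.25548 >1
  x=-2.914: |R|=1.01200 >1
So |R|<1 on (-2.8889, 0).

(-2.8889,0); λ=-4 ⇒ h* = (26/9)/4 = 0.7222.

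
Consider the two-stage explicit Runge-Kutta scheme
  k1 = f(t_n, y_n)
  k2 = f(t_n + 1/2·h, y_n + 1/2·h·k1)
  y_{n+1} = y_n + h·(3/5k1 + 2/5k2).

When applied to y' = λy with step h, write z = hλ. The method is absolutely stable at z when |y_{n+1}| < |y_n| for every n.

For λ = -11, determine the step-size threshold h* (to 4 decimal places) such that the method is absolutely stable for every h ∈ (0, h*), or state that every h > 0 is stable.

Test eqn y'=λy, z=hλ:
  k1=λy_n ⇒ h·k1=z·y_n;  k2=λ(1+1/2z)y_n ⇒ h·k2=z(1+1/2z)y_n
  y_{n+1}/y_n = 1 + 3/5z + 2/5z(1+1/2z) = 1 + z + 1/5z²
  ⇒ R(z) = 1 + z + 1/5z².

Need |R(x)|<1, x<0.
x=-0.83: |R|=0.3078
R=1: x+1/5x²=0 ⇒ x=−5=-5.0000; min R=1−1/(4·1/5)=-0.2500>−1
Confirm numerically:
  x=-4.473: |R|=0.52855 <1
  x=-2.702: |R|=0.24184 <1
  x=-2.699: |R|=0.24208 <1
  x=-5.549: |R|=1.60928 >1
  x=-5.353: |R|=1.37792 >1
  x=-5.027: |R|=1.02715 >1
Stable set (-5.0000, 0).

(-5.0000,0); λ=-11 ⇒ h* = (5)/11 = 0.4545.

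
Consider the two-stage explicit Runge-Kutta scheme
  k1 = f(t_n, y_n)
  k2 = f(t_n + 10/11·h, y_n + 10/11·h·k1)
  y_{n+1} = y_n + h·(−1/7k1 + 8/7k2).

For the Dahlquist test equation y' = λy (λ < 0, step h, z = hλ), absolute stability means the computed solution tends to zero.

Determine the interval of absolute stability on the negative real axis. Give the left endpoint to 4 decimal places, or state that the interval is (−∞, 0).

Test eqn y'=λy, z=hλ:
  k1=λy_n ⇒ h·k1=z·y_n;  k2=λ(1+10/11z)y_n ⇒ h·k2=z(1+10/11z)y_n
  y_{n+1}/y_n = 1 − 1/7z + 8/7z(1+10/11z) = 1 + z + 80/77z²
  Hence R(z) = 1 + z + 80/77z².

Need |R(x)|<1, x<0.
x=-1.41: |R|=1.6556
R=1: x+80/77x²=0 ⇒ x=−77/80=-0.9625; min R=1−1/(4·80/77)=0.7594>−1
Confirm numerically:
  x=-0.723: |R|=0.82010 <1
  x=-0.659: |R|=0.79220 <1
  x=-0.657: |R|=0.79147 <1
  x=-0.537: |R|=0.76260 <1
  x=-1.251: |R|=1.37498 >1
  x=-1.203: |R|=1.30059 >1
  x=-1.006: |R|=1.04547 >1
So |R|<1 on (-0.9625, 0).

z∈(-0.9625,0).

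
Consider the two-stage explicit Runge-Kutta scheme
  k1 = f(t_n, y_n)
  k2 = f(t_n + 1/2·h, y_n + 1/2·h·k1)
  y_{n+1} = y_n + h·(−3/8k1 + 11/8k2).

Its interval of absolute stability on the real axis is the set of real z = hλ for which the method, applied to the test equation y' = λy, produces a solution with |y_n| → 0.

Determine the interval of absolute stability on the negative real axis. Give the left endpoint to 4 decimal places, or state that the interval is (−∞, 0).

On y'=λy, z=hλ:
  k1=λy_n ⇒ h·k1=z·y_n;  k2=λ(1+1/2z)y_n ⇒ h·k2=z(1+1/2z)y_n
  y_{n+1}/y_n = 1 − 3/8z + 11/8z(1+1/2z) = 1 + z + 11/16z²
  R(z) = 1 + z + 11/16z².

Solve |R(x)|<1 on ℝ⁻.
x=-0.65: |R|=0.6405
R=1: x+11/16x²=0 ⇒ x=−16/11=-1.4545; min R=1−1/(4·11/16)=0.6364>−1
Confirm numerically:
  x=-0.976: |R|=0.67890 <1
  x=-0.963: |R|=0.67457 <1
  x=-0.691: |R|=0.63727 <1
  x=-1.916: |R|=1.60785 >1
  x=-1.684: |R|=1.26565 >1
So |R|<1 on (-1.4545, 0).

(-1.4545, 0).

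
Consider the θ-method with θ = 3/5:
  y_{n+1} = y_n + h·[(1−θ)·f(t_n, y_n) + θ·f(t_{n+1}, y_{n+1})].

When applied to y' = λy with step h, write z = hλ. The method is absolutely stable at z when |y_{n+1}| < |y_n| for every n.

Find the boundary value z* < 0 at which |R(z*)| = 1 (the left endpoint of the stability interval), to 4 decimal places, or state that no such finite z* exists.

Set f=λy, z=hλ:
  y_{n+1} = y_n + z·[2/5·y_n + 3/5·y_{n+1}] ⇒ (1 − 3/5z)y_{n+1} = (1 + 2/5z)y_n
  Hence R(z) = (1 + 2/5z)/(1 − 3/5z).

Find x<0 with |R(x)|<1.
x=-0.5: |R|=0.6154
x=-2: |R|=0.0909
x=-10: |R|=0.4286
x=-100: |R|=0.6393
θ=3/5≥1/2 ⇒ |1+2/5x|<|1−3/5x| ∀x<0 ⇒ unbounded interval.

unbounded; (−∞, 0).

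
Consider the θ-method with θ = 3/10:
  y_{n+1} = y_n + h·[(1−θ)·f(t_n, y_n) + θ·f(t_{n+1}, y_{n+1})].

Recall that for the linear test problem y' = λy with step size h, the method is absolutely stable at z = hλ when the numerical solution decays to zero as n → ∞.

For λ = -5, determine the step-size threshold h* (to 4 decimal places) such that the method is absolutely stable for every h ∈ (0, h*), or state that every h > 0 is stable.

(-5.0000,0); λ=-5 ⇒ h* = (5)/5 = 1.0000.

Set f=λy, z=hλ:
  y_{n+1} = y_n + z·[7/10·y_n + 3/10·y_{n+1}] ⇒ (1 − 3/10z)y_{n+1} = (1 + 7/10z)y_n
  so R(z) = (1 + 7/10z)/(1 − 3/10z).

Boundary: |R(x)|=1, x<0.
x=-1.34: |R|=0.0442
R=−1: 1+7/10x = −1+3/10x ⇒ -2/5x=2 ⇒ x=2/(-2/5)=-5.0000
Confirm numerically:
  x=-4.092: |R|=0.83695 <1
  x=-3.915: |R|=0.80041 <1
  x=-2.694: |R|=0.48988 <1
  x=-5.541: |R|=1.08128 >1
  x=-5.490: |R|=1.07405 >1
Stable set (-5.0000, 0).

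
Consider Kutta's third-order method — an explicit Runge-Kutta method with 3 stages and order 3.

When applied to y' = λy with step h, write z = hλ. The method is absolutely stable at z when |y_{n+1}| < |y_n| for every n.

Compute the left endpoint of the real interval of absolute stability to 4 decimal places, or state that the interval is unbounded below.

z* = -2.5127.

On y'=λy, z=hλ:
  order 3, 3-stage ⇒ R(z)=1+z+z^2/2+z^3/6
  (e.g. R(-1.27)=0.19505, |R|=0.19505)

Boundary: |R(x)|=1, x<0.
x=-1.27: |R|=0.1951
|R(-2.9)|=1.7598 |R(-2.83)|=1.6031 |R(-1.86)|=0.2027
Bisect:
  x_lo=-2.9679 |R|=1.9207  x_hi=-0.1156 |R|=0.8908
  mid=-1.54175 |R|=0.03596 →hi
  mid=-2.25482 |R|=0.62337 →hi
  mid=-2.61135 |R|=1.16964 →lo
  mid=-2.43308 |R|=0.87373 →hi
  mid=-2.52222 |R|=1.01564 →lo
  mid=-2.47765 |R|=0.94322 →hi
  mid=-2.49993 |R|=0.97906 →hi
  mid=-2.51107 |R|=0.99725 →hi
  mid=-2.51665 |R|=1.00642 →lo
  ...
  [-2.51282,-2.51264] ⇒ x*=-2.5127
Stable set (-2.5127, 0).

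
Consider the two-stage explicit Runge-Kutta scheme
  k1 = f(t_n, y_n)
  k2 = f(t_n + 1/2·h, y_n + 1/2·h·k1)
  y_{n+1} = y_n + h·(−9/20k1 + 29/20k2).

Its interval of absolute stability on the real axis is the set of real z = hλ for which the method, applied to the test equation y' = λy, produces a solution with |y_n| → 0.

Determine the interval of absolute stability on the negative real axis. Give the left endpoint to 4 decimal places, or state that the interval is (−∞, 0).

(-1.3793, 0).

Test eqn y'=λy, z=hλ:
  k1=λy_n ⇒ h·k1=z·y_n;  k2=λ(1+1/2z)y_n ⇒ h·k2=z(1+1/2z)y_n
  y_{n+1}/y_n = 1 − 9/20z + 29/20z(1+1/2z) = 1 + z + 29/40z²
  ⇒ R(z) = 1 + z + 29/40z².

Find x<0 with |R(x)|<1.
x=-0.61: |R|=0.6598
R=1: x+29/40x²=0 ⇒ x=−40/29=-1.3793; min R=1−1/(4·29/40)=0.6552>−1
Confirm numerically:
  x=-1.311: |R|=0.93507 <1
  x=-1.290: |R|=0.91647 <1
  x=-1.027: |R|=0.73768 <1
  x=-0.595: |R|=0.66167 <1
  x=-1.624: |R|=1.28810 >1
  x=-1.469: |R|=1.09552 >1
  x=-1.451: |R|=1.07542 >1
Stable set (-1.3793, 0).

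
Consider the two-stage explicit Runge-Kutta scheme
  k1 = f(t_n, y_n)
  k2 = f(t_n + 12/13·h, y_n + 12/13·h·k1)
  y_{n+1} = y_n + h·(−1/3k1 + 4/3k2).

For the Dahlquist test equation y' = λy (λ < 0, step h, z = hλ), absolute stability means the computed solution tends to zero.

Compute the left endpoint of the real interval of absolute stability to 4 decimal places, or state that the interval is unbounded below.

Test eqn y'=λy, z=hλ:
  k1=λy_n ⇒ h·k1=z·y_n;  k2=λ(1+12/13z)y_n ⇒ h·k2=z(1+12/13z)y_n
  y_{n+1}/y_n = 1 − 1/3z + 4/3z(1+12/13z) = 1 + z + 16/13z²
  ⇒ R(z) = 1 + z + 16/13z².

Need |R(x)|<1, x<0.
x=-0.51: |R|=0.8101
R=1: x+16/13x²=0 ⇒ x=−13/16=-0.8125; min R=1−1/(4·16/13)=0.7969>−1
Confirm numerically:
  x=-0.685: |R|=0.89251 <1
  x=-0.680: |R|=0.88911 <1
  x=-0.650: |R|=0.87000 <1
  x=-1.282: |R|=1.74080 >1
  x=-1.146: |R|=1.47039 >1
Interval (-0.8125, 0).

left endpoint -0.8125.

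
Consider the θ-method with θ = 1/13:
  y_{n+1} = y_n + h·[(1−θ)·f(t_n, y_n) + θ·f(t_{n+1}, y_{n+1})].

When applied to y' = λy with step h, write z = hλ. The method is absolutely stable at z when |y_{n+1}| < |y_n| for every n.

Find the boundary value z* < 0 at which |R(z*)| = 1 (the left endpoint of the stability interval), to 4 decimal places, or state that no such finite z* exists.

With y'=λy (z=hλ):
  y_{n+1} = y_n + z·[12/13·y_n + 1/13·y_{n+1}] ⇒ (1 − 1/13z)y_{n+1} = (1 + 12/13z)y_n
  Hence R(z) = (1 + 12/13z)/(1 − 1/13z).

Boundary: |R(x)|=1, x<0.
x=-1.44: |R|=0.2964
R=−1: 1+12/13x = −1+1/13x ⇒ -11/13x=2 ⇒ x=2/(-11/13)=-2.3636
Confirm numerically:
  x=-2.092: |R|=0.80201 <1
  x=-1.597: |R|=0.42228 <1
  x=-1.570: |R|=0.40082 <1
  x=-2.534: |R|=1.12064 >1
  x=-2.522: |R|=1.11223 >1
Interval (-2.3636, 0).

z* = -2.3636.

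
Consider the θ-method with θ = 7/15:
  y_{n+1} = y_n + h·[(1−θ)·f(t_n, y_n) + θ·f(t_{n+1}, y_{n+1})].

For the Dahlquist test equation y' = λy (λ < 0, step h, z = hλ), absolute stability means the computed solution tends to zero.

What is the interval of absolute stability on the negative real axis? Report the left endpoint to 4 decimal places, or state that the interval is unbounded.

Set f=λy, z=hλ:
  y_{n+1} = y_n + z·[8/15·y_n + 7/15·y_{n+1}] ⇒ (1 − 7/15z)y_{n+1} = (1 + 8/15z)y_n
  so R(z) = (1 + 8/15z)/(1 − 7/15z).

Need |R(x)|<1, x<0.
x=-0.72: |R|=0.4611
R=−1: 1+8/15x = −1+7/15x ⇒ -1/15x=2 ⇒ x=2/(-1/15)=-30.0000
Confirm numerically:
  x=-24.903: |R|=0.97308 <1
  x=-21.979: |R|=0.95250 <1
  x=-14.004: |R|=0.85848 <1
  x=-30.448: |R|=1.00196 >1
  x=-30.343: |R|=1.00151 >1
  x=-30.144: |R|=1.00064 >1
Interval (-30.0000, 0).

z∈(-30.0000,0).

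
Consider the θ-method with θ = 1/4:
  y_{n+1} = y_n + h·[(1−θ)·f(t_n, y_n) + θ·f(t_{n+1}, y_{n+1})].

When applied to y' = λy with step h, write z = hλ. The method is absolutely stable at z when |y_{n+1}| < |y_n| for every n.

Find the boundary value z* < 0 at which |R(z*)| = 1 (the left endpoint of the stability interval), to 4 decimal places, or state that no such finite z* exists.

z* = -4.0000.

With y'=λy (z=hλ):
  y_{n+1} = y_n + z·[3/4·y_n + 1/4·y_{n+1}] ⇒ (1 − 1/4z)y_{n+1} = (1 + 3/4z)y_n
  R(z) = (1 + 3/4z)/(1 − 1/4z).

Find x<0 with |R(x)|<1.
x=-0.54: |R|=0.5242
R=−1: 1+3/4x = −1+1/4x ⇒ -1/2x=2 ⇒ x=2/(-1/2)=-4.0000
Confirm numerically:
  x=-3.148: |R|=0.76161 <1
  x=-3.119: |R|=0.75249 <1
  x=-2.697: |R|=0.61087 <1
  x=-1.959: |R|=0.31499 <1
  x=-4.577: |R|=1.13455 >1
  x=-4.428: |R|=1.10157 >1
  x=-4.156: |R|=1.03825 >1
So |R|<1 on (-4.0000, 0).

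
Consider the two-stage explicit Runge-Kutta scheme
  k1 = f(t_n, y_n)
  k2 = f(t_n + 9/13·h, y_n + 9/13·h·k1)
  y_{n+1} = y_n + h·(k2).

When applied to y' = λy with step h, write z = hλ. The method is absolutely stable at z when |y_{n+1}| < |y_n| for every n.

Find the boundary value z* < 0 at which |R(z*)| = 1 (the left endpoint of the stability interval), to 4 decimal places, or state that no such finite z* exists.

On y'=λy, z=hλ:
  k1=λy_n ⇒ h·k1=z·y_n;  k2=λ(1+9/13z)y_n ⇒ h·k2=z(1+9/13z)y_n
  y_{n+1}/y_n = 1 + z(1+9/13z) = 1 + z + 9/13z²
  ⇒ R(z) = 1 + z + 9/13z².

Find x<0 with |R(x)|<1.
x=-0.74: |R|=0.6391
R=1: x+9/13x²=0 ⇒ x=−13/9=-1.4444; min R=1−1/(4·9/13)=0.6389>−1
Confirm numerically:
  x=-1.411: |R|=0.96733 <1
  x=-0.915: |R|=0.66462 <1
  x=-0.660: |R|=0.64157 <1
  x=-2.031: |R|=1.82474 >1
  x=-1.977: |R|=1.72890 >1
  x=-1.843: |R|=1.50853 >1
So |R|<1 on (-1.4444, 0).

left endpoint -1.4444.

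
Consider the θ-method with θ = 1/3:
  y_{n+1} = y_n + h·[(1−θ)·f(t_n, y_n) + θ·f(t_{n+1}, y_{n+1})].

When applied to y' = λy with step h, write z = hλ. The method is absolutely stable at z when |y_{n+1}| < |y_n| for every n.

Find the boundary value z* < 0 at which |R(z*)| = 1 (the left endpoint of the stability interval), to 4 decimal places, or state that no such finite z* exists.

Set f=λy, z=hλ:
  y_{n+1} = y_n + z·[2/3·y_n + 1/3·y_{n+1}] ⇒ (1 − 1/3z)y_{n+1} = (1 + 2/3z)y_n
  R(z) = (1 + 2/3z)/(1 − 1/3z).

Find x<0 with |R(x)|<1.
x=-0.79: |R|=0.3747
R=−1: 1+2/3x = −1+1/3x ⇒ -1/3x=2 ⇒ x=2/(-1/3)=-6.0000
Confirm numerically:
  x=-5.655: |R|=0.96014 <1
  x=-4.927: |R|=0.86464 <1
  x=-3.997: |R|=0.71373 <1
  x=-3.232: |R|=0.55584 <1
  x=-6.450: |R|=1.04762 >1
  x=-6.294: |R|=1.03163 >1
So |R|<1 on (-6.0000, 0).

left endpoint -6.0000.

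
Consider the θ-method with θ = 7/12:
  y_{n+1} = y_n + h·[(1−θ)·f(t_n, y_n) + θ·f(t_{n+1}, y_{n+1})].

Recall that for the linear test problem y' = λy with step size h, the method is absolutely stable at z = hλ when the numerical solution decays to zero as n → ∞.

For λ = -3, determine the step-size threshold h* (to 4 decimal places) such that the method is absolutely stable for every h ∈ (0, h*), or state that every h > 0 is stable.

unbounded; (−∞, 0). Any h>0 works for λ=-3.

Set f=λy, z=hλ:
  y_{n+1} = y_n + z·[5/12·y_n + 7/12·y_{n+1}] ⇒ (1 − 7/12z)y_{n+1} = (1 + 5/12z)y_n
  ⇒ R(z) = (1 + 5/12z)/(1 − 7/12z).

Find x<0 with |R(x)|<1.
x=-0.66: |R|=0.5235
x=-2: |R|=0.0769
x=-10: |R|=0.4634
x=-100: |R|=0.6854
θ=7/12≥1/2 ⇒ |1+5/12x|<|1−7/12x| ∀x<0 ⇒ interval (−∞,0).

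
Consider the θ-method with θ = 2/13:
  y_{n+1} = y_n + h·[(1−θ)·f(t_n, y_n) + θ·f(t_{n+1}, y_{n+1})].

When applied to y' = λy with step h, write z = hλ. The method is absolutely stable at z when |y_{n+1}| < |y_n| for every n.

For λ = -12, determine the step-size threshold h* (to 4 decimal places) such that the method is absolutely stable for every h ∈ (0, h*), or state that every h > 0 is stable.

(-2.8889,0); λ=-12 ⇒ h* = (26/9)/12 = 0.2407.

With y'=λy (z=hλ):
  y_{n+1} = y_n + z·[11/13·y_n + 2/13·y_{n+1}] ⇒ (1 − 2/13z)y_{n+1} = (1 + 11/13z)y_n
  R(z) = (1 + 11/13z)/(1 − 2/13z).

Need |R(x)|<1, x<0.
x=-1.17: |R|=0.0085
R=−1: 1+11/13x = −1+2/13x ⇒ -9/13x=2 ⇒ x=2/(-9/13)=-2.8889
Confirm numerically:
  x=-2.308: |R|=0.70322 <1
  x=-1.559: |R|=0.25741 <1
  x=-1.306: |R|=0.08750 <1
  x=-3.242: |R|=1.16311 >1
  x=-3.149: |R|=1.12131 >1
Interval (-2.8889, 0).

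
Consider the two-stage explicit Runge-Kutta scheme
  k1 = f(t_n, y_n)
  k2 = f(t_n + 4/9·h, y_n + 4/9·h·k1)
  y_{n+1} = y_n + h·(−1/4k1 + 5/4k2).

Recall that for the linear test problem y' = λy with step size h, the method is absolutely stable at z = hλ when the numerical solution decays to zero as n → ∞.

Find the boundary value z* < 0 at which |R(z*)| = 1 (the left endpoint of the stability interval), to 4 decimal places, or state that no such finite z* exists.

left endpoint -1.8000.

Test eqn y'=λy, z=hλ:
  k1=λy_n ⇒ h·k1=z·y_n;  k2=λ(1+4/9z)y_n ⇒ h·k2=z(1+4/9z)y_n
  y_{n+1}/y_n = 1 − 1/4z + 5/4z(1+4/9z) = 1 + z + 5/9z²
  so R(z) = 1 + z + 5/9z².

Find x<0 with |R(x)|<1.
x=-1.27: |R|=0.6261
R=1: x+5/9x²=0 ⇒ x=−9/5=-1.8000; min R=1−1/(4·5/9)=0.5500>−1
Confirm numerically:
  x=-1.345: |R|=0.66001 <1
  x=-0.934: |R|=0.55064 <1
  x=-0.905: |R|=0.55001 <1
  x=-0.799: |R|=0.55567 <1
  x=-2.284: |R|=1.61414 >1
  x=-2.068: |R|=1.30790 >1
  x=-1.968: |R|=1.18368 >1
Stable set (-1.8000, 0).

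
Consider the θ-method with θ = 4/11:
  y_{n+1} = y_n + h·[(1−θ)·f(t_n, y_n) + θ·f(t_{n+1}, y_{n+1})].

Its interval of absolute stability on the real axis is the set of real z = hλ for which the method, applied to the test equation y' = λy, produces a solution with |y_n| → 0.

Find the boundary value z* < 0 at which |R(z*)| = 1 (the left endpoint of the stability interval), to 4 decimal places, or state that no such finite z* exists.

Test eqn y'=λy, z=hλ:
  y_{n+1} = y_n + z·[7/11·y_n + 4/11·y_{n+1}] ⇒ (1 − 4/11z)y_{n+1} = (1 + 7/11z)y_n
  ⇒ R(z) = (1 + 7/11z)/(1 − 4/11z).

Boundary: |R(x)|=1, x<0.
x=-0.66: |R|=0.4677
R=−1: 1+7/11x = −1+4/11x ⇒ -3/11x=2 ⇒ x=2/(-3/11)=-7.3333
Confirm numerically:
  x=-6.106: |R|=0.89606 <1
  x=-5.865: |R|=0.87217 <1
  x=-5.394: |R|=0.82140 <1
  x=-5.368: |R|=0.81843 <1
  x=-7.922: |R|=1.04137 >1
  x=-7.662: |R|=1.02367 >1
  x=-7.649: |R|=1.02277 >1
So |R|<1 on (-7.3333, 0).

z* = -7.3333.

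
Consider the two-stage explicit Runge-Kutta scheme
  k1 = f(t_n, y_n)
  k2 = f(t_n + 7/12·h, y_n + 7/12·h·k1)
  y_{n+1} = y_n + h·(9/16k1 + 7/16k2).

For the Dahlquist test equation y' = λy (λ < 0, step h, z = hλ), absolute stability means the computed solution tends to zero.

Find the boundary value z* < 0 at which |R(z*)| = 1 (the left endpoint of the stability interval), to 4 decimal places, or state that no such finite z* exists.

z* = -3.9184.

With y'=λy (z=hλ):
  k1=λy_n ⇒ h·k1=z·y_n;  k2=λ(1+7/12z)y_n ⇒ h·k2=z(1+7/12z)y_n
  y_{n+1}/y_n = 1 + 9/16z + 7/16z(1+7/12z) = 1 + z + 49/192z²
  ⇒ R(z) = 1 + z + 49/192z².

Solve |R(x)|<1 on ℝ⁻.
x=-1.65: |R|=0.0448
R=1: x+49/192x²=0 ⇒ x=−192/49=-3.9184; min R=1−1/(4·49/192)=0.0204>−1
Confirm numerically:
  x=-2.409: |R|=0.07205 <1
  x=-2.354: |R|=0.06019 <1
  x=-1.722: |R|=0.03477 <1
  x=-4.428: |R|=1.57592 >1
  x=-4.058: |R|=1.14461 >1
So |R|<1 on (-3.9184, 0).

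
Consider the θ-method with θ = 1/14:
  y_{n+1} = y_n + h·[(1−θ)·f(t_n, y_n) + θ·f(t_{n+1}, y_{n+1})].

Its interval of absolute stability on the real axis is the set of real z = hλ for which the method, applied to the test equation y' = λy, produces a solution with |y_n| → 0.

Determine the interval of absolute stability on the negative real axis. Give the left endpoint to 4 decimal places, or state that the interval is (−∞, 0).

On y'=λy, z=hλ:
  y_{n+1} = y_n + z·[13/14·y_n + 1/14·y_{n+1}] ⇒ (1 − 1/14z)y_{n+1} = (1 + 13/14z)y_n
  so R(z) = (1 + 13/14z)/(1 − 1/14z).

Need |R(x)|<1, x<0.
x=-0.49: |R|=0.5266
R=−1: 1+13/14x = −1+1/14x ⇒ -6/7x=2 ⇒ x=2/(-6/7)=-2.3333
Confirm numerically:
  x=-1.854: |R|=0.63719 <1
  x=-1.553: |R|=0.39793 <1
  x=-1.444: |R|=0.30899 <1
  x=-1.061: |R|=0.01374 <1
  x=-2.831: |R|=1.35482 >1
  x=-2.741: |R|=1.29222 >1
Interval (-2.3333, 0).

(-2.3333, 0).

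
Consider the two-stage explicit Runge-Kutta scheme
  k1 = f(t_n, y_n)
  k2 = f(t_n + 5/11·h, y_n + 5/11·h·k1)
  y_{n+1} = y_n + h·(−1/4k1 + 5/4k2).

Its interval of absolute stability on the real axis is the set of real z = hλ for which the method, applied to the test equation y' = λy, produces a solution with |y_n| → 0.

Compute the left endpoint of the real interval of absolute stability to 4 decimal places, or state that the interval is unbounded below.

left endpoint -1.7600.

Test eqn y'=λy, z=hλ:
  k1=λy_n ⇒ h·k1=z·y_n;  k2=λ(1+5/11z)y_n ⇒ h·k2=z(1+5/11z)y_n
  y_{n+1}/y_n = 1 − 1/4z + 5/4z(1+5/11z) = 1 + z + 25/44z²
  ⇒ R(z) = 1 + z + 25/44z².

Need |R(x)|<1, x<0.
x=-1.04: |R|=0.5745
R=1: x+25/44x²=0 ⇒ x=−44/25=-1.7600; min R=1−1/(4·25/44)=0.5600>−1
Confirm numerically:
  x=-1.464: |R|=0.75378 <1
  x=-1.033: |R|=0.57330 <1
  x=-0.890: |R|=0.56006 <1
  x=-2.169: |R|=1.50405 >1
  x=-1.947: |R|=1.20687 >1
Stable set (-1.7600, 0).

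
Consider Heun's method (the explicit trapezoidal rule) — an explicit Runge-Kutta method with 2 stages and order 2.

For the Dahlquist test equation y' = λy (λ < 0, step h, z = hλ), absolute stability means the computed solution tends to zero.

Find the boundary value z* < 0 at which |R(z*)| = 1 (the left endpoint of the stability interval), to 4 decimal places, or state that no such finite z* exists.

left endpoint -2.0000.

Test eqn y'=λy, z=hλ:
  order 2, 2-stage ⇒ R(z)=1+z+z^2/2
  (e.g. R(-0.61)=0.57605, |R|=0.57605)

Solve |R(x)|<1 on ℝ⁻.
x=-0.61: |R|=0.5760
|R(-1.86)|=0.8698 |R(-1.81)|=0.8281 |R(-1.14)|=0.5098
Bisect:
  x_lo=-2.7835 |R|=2.0904  x_hi=-0.1940 |R|=0.8248
  mid=-1.48874 |R|=0.61943 →hi
  mid=-2.13611 |R|=1.14537 →lo
  mid=-1.81242 |R|=0.83002 →hi
  mid=-1.97426 |R|=0.97460 →hi
  mid=-2.05518 |R|=1.05671 →lo
  mid=-2.01472 |R|=1.01483 →lo
  mid=-1.99449 |R|=0.99451 →hi
  ...
  [-2.00003,-1.99987] ⇒ x*=-2.0000
So |R|<1 on (-2.0000, 0).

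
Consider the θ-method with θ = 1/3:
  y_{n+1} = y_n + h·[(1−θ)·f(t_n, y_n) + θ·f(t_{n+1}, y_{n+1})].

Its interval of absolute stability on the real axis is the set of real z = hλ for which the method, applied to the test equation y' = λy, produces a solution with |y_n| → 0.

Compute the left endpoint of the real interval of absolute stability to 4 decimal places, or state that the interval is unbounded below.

On y'=λy, z=hλ:
  y_{n+1} = y_n + z·[2/3·y_n + 1/3·y_{n+1}] ⇒ (1 − 1/3z)y_{n+1} = (1 + 2/3z)y_n
  so R(z) = (1 + 2/3z)/(1 − 1/3z).

Solve |R(x)|<1 on ℝ⁻.
x=-1.61: |R|=0.0477
R=−1: 1+2/3x = −1+1/3x ⇒ -1/3x=2 ⇒ x=2/(-1/3)=-6.0000
Confirm numerically:
  x=-5.909: |R|=0.98979 <1
  x=-3.944: |R|=0.70392 <1
  x=-3.200: |R|=0.54839 <1
  x=-2.950: |R|=0.48739 <1
  x=-6.296: |R|=1.03184 >1
  x=-6.239: |R|=1.02587 >1
  x=-6.125: |R|=1.01370 >1
So |R|<1 on (-6.0000, 0).

left endpoint -6.0000.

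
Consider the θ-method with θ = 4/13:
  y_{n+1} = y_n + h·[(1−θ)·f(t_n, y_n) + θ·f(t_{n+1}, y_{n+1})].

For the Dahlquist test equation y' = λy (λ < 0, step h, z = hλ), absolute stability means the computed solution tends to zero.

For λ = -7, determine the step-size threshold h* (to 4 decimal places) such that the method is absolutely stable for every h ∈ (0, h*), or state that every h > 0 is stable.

Test eqn y'=λy, z=hλ:
  y_{n+1} = y_n + z·[9/13·y_n + 4/13·y_{n+1}] ⇒ (1 − 4/13z)y_{n+1} = (1 + 9/13z)y_n
  Hence R(z) = (1 + 9/13z)/(1 − 4/13z).

Find x<0 with |R(x)|<1.
x=-1.63: |R|=0.0856
R=−1: 1+9/13x = −1+4/13x ⇒ -5/13x=2 ⇒ x=2/(-5/13)=-5.2000
Confirm numerically:
  x=-4.747: |R|=0.92919 <1
  x=-4.157: |R|=0.82398 <1
  x=-3.716: |R|=0.73371 <1
  x=-5.512: |R|=1.04451 >1
  x=-5.338: |R|=1.02009 >1
Stable set (-5.2000, 0).

(-5.2000,0); λ=-7 ⇒ h* = (26/5)/7 = 0.7429.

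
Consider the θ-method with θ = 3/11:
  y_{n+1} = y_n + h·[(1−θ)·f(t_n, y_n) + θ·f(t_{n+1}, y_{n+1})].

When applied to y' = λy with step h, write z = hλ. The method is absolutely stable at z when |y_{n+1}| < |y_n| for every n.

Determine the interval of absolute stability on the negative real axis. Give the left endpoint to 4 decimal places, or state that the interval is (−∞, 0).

With y'=λy (z=hλ):
  y_{n+1} = y_n + z·[8/11·y_n + 3/11·y_{n+1}] ⇒ (1 − 3/11z)y_{n+1} = (1 + 8/11z)y_n
  ⇒ R(z) = (1 + 8/11z)/(1 − 3/11z).

Solve |R(x)|<1 on ℝ⁻.
x=-1.77: |R|=0.1937
R=−1: 1+8/11x = −1+3/11x ⇒ -5/11x=2 ⇒ x=2/(-5/11)=-4.4000
Confirm numerically:
  x=-3.757: |R|=0.85564 <1
  x=-3.023: |R|=0.65693 <1
  x=-1.815: |R|=0.21405 <1
  x=-4.790: |R|=1.07686 >1
  x=-4.519: |R|=1.02423 >1
  x=-4.479: |R|=1.01616 >1
Interval (-4.4000, 0).

z∈(-4.4000,0).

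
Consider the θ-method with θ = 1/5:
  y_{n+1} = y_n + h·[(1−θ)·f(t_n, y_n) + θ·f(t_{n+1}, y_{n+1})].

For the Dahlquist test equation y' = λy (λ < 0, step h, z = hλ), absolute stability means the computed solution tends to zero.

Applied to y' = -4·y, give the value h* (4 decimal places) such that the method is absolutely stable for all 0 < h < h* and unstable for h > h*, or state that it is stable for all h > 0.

(-3.3333,0); λ=-4 ⇒ h* = (10/3)/4 = 0.8333.

On y'=λy, z=hλ:
  y_{n+1} = y_n + z·[4/5·y_n + 1/5·y_{n+1}] ⇒ (1 − 1/5z)y_{n+1} = (1 + 4/5z)y_n
  so R(z) = (1 + 4/5z)/(1 − 1/5z).

Solve |R(x)|<1 on ℝ⁻.
x=-0.91: |R|=0.2301
R=−1: 1+4/5x = −1+1/5x ⇒ -3/5x=2 ⇒ x=2/(-3/5)=-3.3333
Confirm numerically:
  x=-3.071: |R|=0.90249 <1
  x=-1.920: |R|=0.38728 <1
  x=-1.360: |R|=0.06918 <1
  x=-3.912: |R|=1.19479 >1
  x=-3.759: |R|=1.14579 >1
  x=-3.607: |R|=1.09539 >1
Stable set (-3.3333, 0).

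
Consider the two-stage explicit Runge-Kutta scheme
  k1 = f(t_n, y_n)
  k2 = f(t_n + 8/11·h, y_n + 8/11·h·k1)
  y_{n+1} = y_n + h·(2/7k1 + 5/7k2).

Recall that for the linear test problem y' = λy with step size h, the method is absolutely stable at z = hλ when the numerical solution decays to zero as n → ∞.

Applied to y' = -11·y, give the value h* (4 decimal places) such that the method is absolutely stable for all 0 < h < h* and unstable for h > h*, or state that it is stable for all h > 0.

Set f=λy, z=hλ:
  k1=λy_n ⇒ h·k1=z·y_n;  k2=λ(1+8/11z)y_n ⇒ h·k2=z(1+8/11z)y_n
  y_{n+1}/y_n = 1 + 2/7z + 5/7z(1+8/11z) = 1 + z + 40/77z²
  so R(z) = 1 + z + 40/77z².

Solve |R(x)|<1 on ℝ⁻.
x=-1.37: |R|=0.6050
R=1: x+40/77x²=0 ⇒ x=−77/40=-1.9250; min R=1−1/(4·40/77)=0.5188>−1
Confirm numerically:
  x=-1.694: |R|=0.79672 <1
  x=-1.665: |R|=0.77512 <1
  x=-1.496: |R|=0.66661 <1
  x=-1.432: |R|=0.63326 <1
  x=-2.277: |R|=1.41637 >1
  x=-2.050: |R|=1.13312 >1
Stable set (-1.9250, 0).

(-1.9250,0); λ=-11 ⇒ h* = (77/40)/11 = 0.1750.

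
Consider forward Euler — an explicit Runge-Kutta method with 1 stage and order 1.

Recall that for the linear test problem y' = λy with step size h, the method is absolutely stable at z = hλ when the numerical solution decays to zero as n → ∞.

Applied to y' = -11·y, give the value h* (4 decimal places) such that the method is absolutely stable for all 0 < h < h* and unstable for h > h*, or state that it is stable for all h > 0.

With y'=λy (z=hλ):
  order 1, 1-stage ⇒ R(z)=1+z
  (e.g. R(-1.27)=-0.27000, |R|=0.27000)

Boundary: |R(x)|=1, x<0.
x=-1.27: |R|=0.2700
|R(-2.15)|=1.1500 |R(-1.71)|=0.7100 |R(-0.86)|=0.1400
Bisect:
  x_lo=-2.5047 |R|=1.5047  x_hi=-0.2306 |R|=0.7694
  mid=-1.36762 |R|=0.36762 →hi
  mid=-1.93614 |R|=0.93614 →hi
  mid=-2.22041 |R|=1.22041 →lo
  mid=-2.07828 |R|=1.07828 →lo
  mid=-2.00721 |R|=1.00721 →lo
  mid=-1.97168 |R|=0.97168 →hi
  mid=-1.98944 |R|=0.98944 →hi
  ...
  [-2.00013,-1.99999] ⇒ x*=-2.0000
Interval (-2.0000, 0).

(-2.0000,0); λ=-11 ⇒ h* = 0.1818.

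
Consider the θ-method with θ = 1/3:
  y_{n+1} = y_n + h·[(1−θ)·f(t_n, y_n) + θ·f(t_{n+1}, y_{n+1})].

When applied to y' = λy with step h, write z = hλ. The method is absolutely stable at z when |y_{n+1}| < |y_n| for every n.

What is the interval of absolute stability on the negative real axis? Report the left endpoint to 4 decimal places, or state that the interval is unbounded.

(-6.0000, 0).

Test eqn y'=λy, z=hλ:
  y_{n+1} = y_n + z·[2/3·y_n + 1/3·y_{n+1}] ⇒ (1 − 1/3z)y_{n+1} = (1 + 2/3z)y_n
  so R(z) = (1 + 2/3z)/(1 − 1/3z).

Need |R(x)|<1, x<0.
x=-1.17: |R|=0.1583
R=−1: 1+2/3x = −1+1/3x ⇒ -1/3x=2 ⇒ x=2/(-1/3)=-6.0000
Confirm numerically:
  x=-5.728: |R|=0.96884 <1
  x=-5.119: |R|=0.89149 <1
  x=-4.499: |R|=0.79984 <1
  x=-4.201: |R|=0.75017 <1
  x=-6.473: |R|=1.04993 >1
  x=-6.426: |R|=1.04519 >1
  x=-6.058: |R|=1.00640 >1
Stable set (-6.0000, 0).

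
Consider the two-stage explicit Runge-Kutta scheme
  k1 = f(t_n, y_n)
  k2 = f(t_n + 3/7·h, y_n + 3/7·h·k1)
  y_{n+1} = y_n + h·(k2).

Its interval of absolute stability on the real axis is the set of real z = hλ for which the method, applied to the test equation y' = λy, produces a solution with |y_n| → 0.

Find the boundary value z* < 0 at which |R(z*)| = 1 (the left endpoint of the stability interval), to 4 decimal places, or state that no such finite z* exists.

z* = -2.3333.

Set f=λy, z=hλ:
  k1=λy_n ⇒ h·k1=z·y_n;  k2=λ(1+3/7z)y_n ⇒ h·k2=z(1+3/7z)y_n
  y_{n+1}/y_n = 1 + z(1+3/7z) = 1 + z + 3/7z²
  so R(z) = 1 + z + 3/7z².

Find x<0 with |R(x)|<1.
x=-1.69: |R|=0.5340
R=1: x+3/7x²=0 ⇒ x=−7/3=-2.3333; min R=1−1/(4·3/7)=0.4167>−1
Confirm numerically:
  x=-2.303: |R|=0.97006 <1
  x=-1.997: |R|=0.71215 <1
  x=-1.956: |R|=0.68369 <1
  x=-1.180: |R|=0.41674 <1
  x=-2.888: |R|=1.68652 >1
  x=-2.493: |R|=1.17059 >1
So |R|<1 on (-2.3333, 0).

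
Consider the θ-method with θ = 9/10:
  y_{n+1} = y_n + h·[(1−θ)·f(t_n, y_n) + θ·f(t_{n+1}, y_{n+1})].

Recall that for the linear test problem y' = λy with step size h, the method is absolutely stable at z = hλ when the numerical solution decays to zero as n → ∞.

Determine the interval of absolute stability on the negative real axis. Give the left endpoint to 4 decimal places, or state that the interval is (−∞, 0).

interval (−∞, 0).

With y'=λy (z=hλ):
  y_{n+1} = y_n + z·[1/10·y_n + 9/10·y_{n+1}] ⇒ (1 − 9/10z)y_{n+1} = (1 + 1/10z)y_n
  ⇒ R(z) = (1 + 1/10z)/(1 − 9/10z).

Need |R(x)|<1, x<0.
x=-0.55: |R|=0.6321
x=-2: |R|=0.2857
x=-10: |R|=0.0000
x=-100: |R|=0.0989
θ=9/10≥1/2 ⇒ |1+1/10x|<|1−9/10x| ∀x<0 ⇒ interval (−∞,0).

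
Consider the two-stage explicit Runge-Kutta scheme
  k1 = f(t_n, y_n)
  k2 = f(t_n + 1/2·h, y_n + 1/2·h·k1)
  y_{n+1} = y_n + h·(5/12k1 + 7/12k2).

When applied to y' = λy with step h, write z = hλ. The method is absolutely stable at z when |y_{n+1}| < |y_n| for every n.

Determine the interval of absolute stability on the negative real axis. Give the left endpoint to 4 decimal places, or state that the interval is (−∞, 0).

z∈(-3.4286,0).

With y'=λy (z=hλ):
  k1=λy_n ⇒ h·k1=z·y_n;  k2=λ(1+1/2z)y_n ⇒ h·k2=z(1+1/2z)y_n
  y_{n+1}/y_n = 1 + 5/12z + 7/12z(1+1/2z) = 1 + z + 7/24z²
  R(z) = 1 + z + 7/24z².

Solve |R(x)|<1 on ℝ⁻.
x=-0.34: |R|=0.6937
R=1: x+7/24x²=0 ⇒ x=−24/7=-3.4286; min R=1−1/(4·7/24)=0.1429>−1
Confirm numerically:
  x=-2.890: |R|=0.54603 <1
  x=-2.773: |R|=0.46978 <1
  x=-1.993: |R|=0.16551 <1
  x=-3.753: |R|=1.35513 >1
  x=-3.711: |R|=1.30569 >1
  x=-3.695: |R|=1.28713 >1
Interval (-3.4286, 0).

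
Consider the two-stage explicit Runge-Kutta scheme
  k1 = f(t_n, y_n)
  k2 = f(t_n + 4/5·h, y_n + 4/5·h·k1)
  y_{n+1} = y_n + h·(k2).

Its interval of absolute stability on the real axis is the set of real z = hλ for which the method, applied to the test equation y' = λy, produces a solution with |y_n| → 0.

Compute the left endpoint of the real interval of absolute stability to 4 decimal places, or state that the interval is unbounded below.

left endpoint -1.2500.

Test eqn y'=λy, z=hλ:
  k1=λy_n ⇒ h·k1=z·y_n;  k2=λ(1+4/5z)y_n ⇒ h·k2=z(1+4/5z)y_n
  y_{n+1}/y_n = 1 + z(1+4/5z) = 1 + z + 4/5z²
  ⇒ R(z) = 1 + z + 4/5z².

Find x<0 with |R(x)|<1.
x=-0.58: |R|=0.6891
R=1: x+4/5x²=0 ⇒ x=−5/4=-1.2500; min R=1−1/(4·4/5)=0.6875>−1
Confirm numerically:
  x=-1.105: |R|=0.87182 <1
  x=-0.897: |R|=0.74669 <1
  x=-0.572: |R|=0.68975 <1
  x=-1.754: |R|=1.70721 >1
  x=-1.615: |R|=1.47158 >1
  x=-1.391: |R|=1.15690 >1
So |R|<1 on (-1.2500, 0).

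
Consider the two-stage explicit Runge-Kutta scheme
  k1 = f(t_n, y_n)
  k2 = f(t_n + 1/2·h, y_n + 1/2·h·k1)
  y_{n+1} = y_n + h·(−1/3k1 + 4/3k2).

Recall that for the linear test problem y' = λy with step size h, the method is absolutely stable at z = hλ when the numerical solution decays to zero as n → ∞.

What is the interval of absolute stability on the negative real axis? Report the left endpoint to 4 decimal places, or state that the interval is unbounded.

z∈(-1.5000,0).

Test eqn y'=λy, z=hλ:
  k1=λy_n ⇒ h·k1=z·y_n;  k2=λ(1+1/2z)y_n ⇒ h·k2=z(1+1/2z)y_n
  y_{n+1}/y_n = 1 − 1/3z + 4/3z(1+1/2z) = 1 + z + 2/3z²
  R(z) = 1 + z + 2/3z².

Find x<0 with |R(x)|<1.
x=-1.08: |R|=0.6976
R=1: x+2/3x²=0 ⇒ x=−3/2=-1.5000; min R=1−1/(4·2/3)=0.6250>−1
Confirm numerically:
  x=-1.462: |R|=0.96296 <1
  x=-1.371: |R|=0.88209 <1
  x=-1.218: |R|=0.77102 <1
  x=-1.981: |R|=1.63524 >1
  x=-1.944: |R|=1.57542 >1
  x=-1.563: |R|=1.06565 >1
So |R|<1 on (-1.5000, 0).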